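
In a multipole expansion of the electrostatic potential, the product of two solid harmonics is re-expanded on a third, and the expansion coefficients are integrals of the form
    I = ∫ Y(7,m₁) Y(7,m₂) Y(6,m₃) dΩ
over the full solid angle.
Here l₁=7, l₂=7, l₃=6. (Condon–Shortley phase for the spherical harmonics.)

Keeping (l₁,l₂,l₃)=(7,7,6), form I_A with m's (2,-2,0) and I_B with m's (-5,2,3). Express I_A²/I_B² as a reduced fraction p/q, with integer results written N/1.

Same 7,7,6: normalisation and zero-m 3j drop out of the ratio.
A: Δ: 8! 6! 6! / 21! → 1/2444321880; sum: t=0:+1/580608000 t=1:−1/11612160 t=2:+1/1866240 t=3:−1/1658880 t=4:+1/8294400 t=5:−1/373248000 = -1/29859840; 3j²(7 7 6; 2 -2 0) = Δ·Π!·Σ² = 125/277134  (sign -1)
B: Δ: 8! 6! 6! / 21! → 1/2444321880; sum: t=6:+1/37324800 t=7:−1/29030400 t=8:+1/232243200 = -1/298598400; 3j²(7 7 6; -5 2 3) = Δ·Π!·Σ² = 7/16796  (sign +1)
I_A²/I_B² = (125/277134)/(7/16796) = 250/231

250/231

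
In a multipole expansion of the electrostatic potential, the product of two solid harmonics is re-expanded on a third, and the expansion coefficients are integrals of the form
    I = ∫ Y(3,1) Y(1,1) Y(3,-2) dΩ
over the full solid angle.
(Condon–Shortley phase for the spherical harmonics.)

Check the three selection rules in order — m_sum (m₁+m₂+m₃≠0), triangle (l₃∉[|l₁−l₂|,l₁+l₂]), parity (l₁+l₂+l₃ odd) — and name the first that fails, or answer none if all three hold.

Σmᵢ = 0  ✓
l₃∈[|l₁−l₂|,l₁+l₂]=[2,4], have l₃=3  ✓
Σlᵢ = 7 ⇒ odd  ✗

parity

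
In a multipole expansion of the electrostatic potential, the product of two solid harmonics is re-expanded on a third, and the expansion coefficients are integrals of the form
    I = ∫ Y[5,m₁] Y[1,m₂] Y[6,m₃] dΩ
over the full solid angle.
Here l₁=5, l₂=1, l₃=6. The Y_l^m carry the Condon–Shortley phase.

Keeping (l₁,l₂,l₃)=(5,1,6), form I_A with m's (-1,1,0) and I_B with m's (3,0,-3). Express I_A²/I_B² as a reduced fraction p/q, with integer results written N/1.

Shared (l₁,l₂,l₃)=(5,1,6): N and (l;000)² cancel in I_A²/I_B².
A: Δ = 0!·10!·2!/13! = 1/858; Racah Σ t=0..0: t=0:+1/34560 = 1/34560; ⇒ 3j(5 1 6; -1 1 0)² = 5/286, sgn +1
B: Δ = 0!·10!·2!/13! = 1/858; Racah Σ t=0..0: t=0:+1/80640 = 1/80640; ⇒ 3j(5 1 6; 3 0 -3)² = 9/286, sgn -1
I_A²/I_B² = (5/286)/(9/286) = 5/9

5/9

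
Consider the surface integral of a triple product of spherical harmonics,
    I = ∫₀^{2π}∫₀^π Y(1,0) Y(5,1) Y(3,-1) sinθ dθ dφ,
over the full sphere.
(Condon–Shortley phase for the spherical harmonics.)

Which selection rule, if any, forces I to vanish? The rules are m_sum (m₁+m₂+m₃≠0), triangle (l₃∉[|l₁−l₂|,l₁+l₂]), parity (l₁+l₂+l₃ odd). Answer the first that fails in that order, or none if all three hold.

triangle

azimuthal sum: 0 + 1 − 1 = 0  ✓
4 ≤ 3 ≤ 6 (triangle on l)  ✗
L = 1 + 5 + 3 = 9 (odd)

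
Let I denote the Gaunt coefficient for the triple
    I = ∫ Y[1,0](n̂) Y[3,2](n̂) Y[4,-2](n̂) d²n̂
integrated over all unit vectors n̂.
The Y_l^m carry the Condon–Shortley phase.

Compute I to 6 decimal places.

0.213244

Rules hold: Σm=0, L=8 even, 2≤4≤4.
N = 3·7·9 = 189
Δ = 0!·2!·6!/9! = 1/252
Racah Σ t=0..0: t=0:+1/36 = 1/36
⇒ 3j(1 3 4; 0 0 0)² = 4/63, sgn +1
Racah Σ t=0..0: t=0:+1/120 = 1/120
⇒ 3j(1 3 4; 0 2 -2)² = 1/21, sgn +1
4πI² = N·(3j₀)²·(3jₘ)² = 4/7
I = +1·√(0.571429/4π) = 0.21324362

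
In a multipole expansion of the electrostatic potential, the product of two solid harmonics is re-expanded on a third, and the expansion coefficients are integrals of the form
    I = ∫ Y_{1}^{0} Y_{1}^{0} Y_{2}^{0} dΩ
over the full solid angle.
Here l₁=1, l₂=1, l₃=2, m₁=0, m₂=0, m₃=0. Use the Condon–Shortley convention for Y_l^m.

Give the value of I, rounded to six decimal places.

m-sum 0 ✓  L=4 even ✓  0≤2≤2 ✓
Π(2lᵢ+1) = 3×3×5 = 45
triangle coeff Δ(1,1,2) = 1/30
Σ_t [0,0]: t=0:+1/1 = 1/1
(3j)²=2/15 [(1 1 2; 0 0 0)], sign=+1
(m-triple is (0,0,0) — same symbol as above.)
⇒ 4πI² = 4/5
I = (+1)√(4/5/(4π)) = 0.25231325

0.252313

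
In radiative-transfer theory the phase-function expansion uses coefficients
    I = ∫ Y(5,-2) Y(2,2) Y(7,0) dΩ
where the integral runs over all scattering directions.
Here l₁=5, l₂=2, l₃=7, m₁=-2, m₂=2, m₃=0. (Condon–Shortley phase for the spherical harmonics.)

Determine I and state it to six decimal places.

0.067042

Rules hold: Σm=0, L=14 even, 3≤7≤7.
N = 11·5·15 = 825
Δ = 0!·10!·4!/15! = 1/15015
Racah Σ t=0..0: t=0:+1/57600 = 1/57600
⇒ 3j(5 2 7; 0 0 0)² = 21/715, sgn -1
Racah Σ t=0..0: t=0:+1/725760 = 1/725760
⇒ 3j(5 2 7; -2 2 0)² = 1/429, sgn -1
4πI² = N·(3j₀)²·(3jₘ)² = 105/1859
I = +1·√(0.056482/4π) = 0.06704247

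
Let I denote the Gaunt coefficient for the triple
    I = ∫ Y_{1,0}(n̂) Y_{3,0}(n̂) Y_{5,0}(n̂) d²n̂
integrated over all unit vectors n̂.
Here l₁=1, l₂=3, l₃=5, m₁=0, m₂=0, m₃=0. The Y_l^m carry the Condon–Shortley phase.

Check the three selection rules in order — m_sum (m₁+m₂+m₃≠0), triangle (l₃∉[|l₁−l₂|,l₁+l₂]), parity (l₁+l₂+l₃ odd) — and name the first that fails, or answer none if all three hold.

m₁+m₂+m₃ = 0 + 0 + 0 = 0  ✓
triangle: |1−3|=2 ≤ l₃=5 ≤ 1+3=4  ✗
parity: l₁+l₂+l₃ = 9 is odd

triangle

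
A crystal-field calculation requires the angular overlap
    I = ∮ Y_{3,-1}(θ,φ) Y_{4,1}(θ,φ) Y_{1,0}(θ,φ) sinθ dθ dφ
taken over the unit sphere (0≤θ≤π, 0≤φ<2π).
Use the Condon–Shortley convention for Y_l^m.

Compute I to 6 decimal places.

Rules hold: Σm=0, L=8 even, 1≤1≤7.
N = 7·9·3 = 189
Δ = 6!·0!·2!/9! = 1/252
Racah Σ t=3..3: t=3:−1/36 = -1/36
⇒ 3j(3 4 1; 0 0 0)² = 4/63, sgn +1
Racah Σ t=4..4: t=4:+1/48 = 1/48
⇒ 3j(3 4 1; -1 1 0)² = 5/84, sgn -1
4πI² = N·(3j₀)²·(3jₘ)² = 5/7
I = -1·√(0.714286/4π) = -0.23841361

-0.238414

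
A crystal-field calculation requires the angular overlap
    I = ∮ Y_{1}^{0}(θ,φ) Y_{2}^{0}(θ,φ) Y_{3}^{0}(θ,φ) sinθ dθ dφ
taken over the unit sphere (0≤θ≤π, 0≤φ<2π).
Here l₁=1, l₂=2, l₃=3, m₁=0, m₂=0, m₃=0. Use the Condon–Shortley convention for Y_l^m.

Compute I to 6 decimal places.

Rules hold: Σm=0, L=6 even, 1≤3≤3.
N = 3·5·7 = 105
Δ = 0!·2!·4!/7! = 1/105
Racah Σ t=0..0: t=0:+1/4 = 1/4
⇒ 3j(1 2 3; 0 0 0)² = 3/35, sgn -1
(m-triple is (0,0,0) — same symbol as above.)
4πI² = N·(3j₀)²·(3jₘ)² = 27/35
I = +1·√(0.771429/4π) = 0.24776670

0.247767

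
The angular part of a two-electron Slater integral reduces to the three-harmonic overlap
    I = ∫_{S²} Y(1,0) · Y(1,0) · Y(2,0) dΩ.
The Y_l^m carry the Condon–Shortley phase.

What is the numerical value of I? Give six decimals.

m-sum 0 ✓  L=4 even ✓  0≤2≤2 ✓
Π(2lᵢ+1) = 3×3×5 = 45
triangle coeff Δ(1,1,2) = 1/30
Σ_t [0,0]: t=0:+1/1 = 1/1
(3j)²=2/15 [(1 1 2; 0 0 0)], sign=+1
(m-triple is (0,0,0) — same symbol as above.)
⇒ 4πI² = 4/5
I = (+1)√(4/5/(4π)) = 0.25231325

0.252313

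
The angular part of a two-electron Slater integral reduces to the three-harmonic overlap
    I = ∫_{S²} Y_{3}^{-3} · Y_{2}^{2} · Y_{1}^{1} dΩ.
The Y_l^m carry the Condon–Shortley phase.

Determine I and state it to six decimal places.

Rules hold: Σm=0, L=6 even, 1≤1≤5.
N = 7·5·3 = 105
Δ = 4!·2!·0!/7! = 1/105
Racah Σ t=2..2: t=2:+1/4 = 1/4
⇒ 3j(3 2 1; 0 0 0)² = 3/35, sgn -1
Racah Σ t=4..4: t=4:+1/48 = 1/48
⇒ 3j(3 2 1; -3 2 1)² = 1/7, sgn +1
4πI² = N·(3j₀)²·(3jₘ)² = 9/7
I = -1·√(1.28571/4π) = -0.31986543

-0.319865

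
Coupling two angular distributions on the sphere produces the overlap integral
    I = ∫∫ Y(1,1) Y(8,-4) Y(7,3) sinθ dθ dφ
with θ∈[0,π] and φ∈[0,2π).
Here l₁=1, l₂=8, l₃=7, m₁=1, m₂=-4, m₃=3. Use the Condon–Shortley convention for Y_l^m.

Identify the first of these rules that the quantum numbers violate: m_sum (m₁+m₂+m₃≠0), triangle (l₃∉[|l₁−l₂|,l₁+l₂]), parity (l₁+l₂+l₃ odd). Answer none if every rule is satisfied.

m₁+m₂+m₃ = 1 − 4 + 3 = 0  ✓
triangle: |1−8|=7 ≤ l₃=7 ≤ 1+8=9  ✓
parity: l₁+l₂+l₃ = 16 is even  ✓

none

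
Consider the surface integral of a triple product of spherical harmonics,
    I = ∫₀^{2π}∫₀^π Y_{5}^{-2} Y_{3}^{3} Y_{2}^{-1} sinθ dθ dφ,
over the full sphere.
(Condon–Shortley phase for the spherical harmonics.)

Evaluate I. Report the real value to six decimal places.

0.063396

Rules hold: Σm=0, L=10 even, 2≤2≤8.
N = 11·7·5 = 385
Δ = 6!·4!·0!/11! = 1/2310
Racah Σ t=3..3: t=3:−1/144 = -1/144
⇒ 3j(5 3 2; 0 0 0)² = 10/231, sgn -1
Racah Σ t=6..6: t=6:+1/4320 = 1/4320
⇒ 3j(5 3 2; -2 3 -1)² = 1/330, sgn -1
4πI² = N·(3j₀)²·(3jₘ)² = 5/99
I = +1·√(0.0505051/4π) = 0.06339609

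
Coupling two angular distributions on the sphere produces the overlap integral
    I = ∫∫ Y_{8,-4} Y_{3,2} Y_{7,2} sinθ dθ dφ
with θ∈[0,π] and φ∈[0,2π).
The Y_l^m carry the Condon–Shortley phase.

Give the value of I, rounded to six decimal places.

0.021050

m-sum 0 ✓  L=18 even ✓  5≤7≤11 ✓
Π(2lᵢ+1) = 17×7×15 = 1785
triangle coeff Δ(8,3,7) = 1/5290740
Σ_t [1,3]: t=1:−1/7257600 t=2:+1/2073600 t=3:−1/7257600 = 1/4838400
(3j)²=252/20995 [(8 3 7; 0 0 0)], sign=-1
Σ_t [3,4]: t=3:−1/26127360 t=4:+1/23224320 = 1/209018880
(3j)²=275/1058148 [(8 3 7; -4 2 2)], sign=-1
⇒ 4πI² = 5775/1037153
I = (+1)√(5775/1037153/(4π)) = 0.02104988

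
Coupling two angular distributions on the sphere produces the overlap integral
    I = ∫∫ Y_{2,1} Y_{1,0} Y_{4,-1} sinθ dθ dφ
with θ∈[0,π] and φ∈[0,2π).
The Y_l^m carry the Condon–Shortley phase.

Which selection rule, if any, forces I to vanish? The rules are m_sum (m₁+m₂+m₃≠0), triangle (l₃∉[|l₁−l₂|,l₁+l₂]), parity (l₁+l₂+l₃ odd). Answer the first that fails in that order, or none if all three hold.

azimuthal sum: 1 + 0 − 1 = 0  ✓
1 ≤ 4 ≤ 3 (triangle on l)  ✗
L = 2 + 1 + 4 = 7 (odd)

triangle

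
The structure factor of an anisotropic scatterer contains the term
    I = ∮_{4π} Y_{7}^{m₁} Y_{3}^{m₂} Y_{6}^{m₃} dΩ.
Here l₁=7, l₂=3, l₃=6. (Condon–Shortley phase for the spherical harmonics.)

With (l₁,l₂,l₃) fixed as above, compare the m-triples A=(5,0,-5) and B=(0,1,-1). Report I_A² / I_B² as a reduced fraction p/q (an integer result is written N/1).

2541/4

Shared (l₁,l₂,l₃)=(7,3,6): N and (l;000)² cancel in I_A²/I_B².
A: Δ = 4!·10!·2!/17! = 1/2042040; Racah Σ t=1..2: t=1:−1/4354560 t=2:+1/14515200 = -1/6220800; ⇒ 3j(7 3 6; 5 0 -5)² = 77/4420, sgn +1
B: Δ = 4!·10!·2!/17! = 1/2042040; Racah Σ t=2..4: t=2:+1/115200 t=3:−1/103680 t=4:+1/1451520 = -1/3628800; ⇒ 3j(7 3 6; 0 1 -1)² = 1/36465, sgn +1
I_A²/I_B² = (77/4420)/(1/36465) = 2541/4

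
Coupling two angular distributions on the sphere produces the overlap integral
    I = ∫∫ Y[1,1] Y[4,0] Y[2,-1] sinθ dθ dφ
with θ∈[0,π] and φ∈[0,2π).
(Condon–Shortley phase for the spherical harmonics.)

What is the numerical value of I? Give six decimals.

|1−4|≤2≤1+4 violated ⇒ I = 0

0.000000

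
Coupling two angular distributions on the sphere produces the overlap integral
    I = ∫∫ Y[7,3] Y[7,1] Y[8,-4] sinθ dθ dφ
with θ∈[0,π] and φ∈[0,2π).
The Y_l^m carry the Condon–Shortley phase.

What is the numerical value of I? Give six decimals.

-0.051772

Rules hold: Σm=0, L=22 even, 0≤8≤14.
N = 15·15·17 = 3825
Δ = 6!·8!·8!/23! = 1/22086194130
Racah Σ t=0..6: t=0:+1/18289152000 t=1:−1/248832000 t=2:+1/24883200 t=3:−1/11943936 t=4:+1/24883200 t=5:−1/248832000 t=6:+1/18289152000 = -11/975421440
⇒ 3j(7 7 8; 0 0 0)² = 1750/289731, sgn -1
Racah Σ t=0..4: t=0:+1/16721510400 t=1:−1/435456000 t=2:+1/99532800 t=3:−1/130636800 t=4:+1/1114767360 = 11/10450944000
⇒ 3j(7 7 8; 3 1 -4)² = 704/482885, sgn +1
4πI² = N·(3j₀)²·(3jₘ)² = 18480000/548653937
I = -1·√(0.0336824/4π) = -0.05177222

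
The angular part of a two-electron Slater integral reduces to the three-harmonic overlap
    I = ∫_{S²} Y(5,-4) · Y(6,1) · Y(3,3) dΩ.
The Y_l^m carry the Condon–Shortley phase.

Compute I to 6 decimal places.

Checks pass: Σm=0; 14 even; l₃=3∈[1,11].
(2·5+1)(2·6+1)(2·3+1) = 1001
Δ: 8! 2! 4! / 15! → 1/675675
sum: t=3:−1/8640 t=4:+1/2304 t=5:−1/8640 = 7/34560
3j²(5 6 3; 0 0 0) = Δ·Π!·Σ² = 7/429  (sign -1)
sum: t=7:−1/241920 = -1/241920
3j²(5 6 3; -4 1 3) = Δ·Π!·Σ² = 4/1001  (sign -1)
combine: 4πI² = 1001·7/429·4/1001 = 28/429
take √, sign +1: I = 0.07206849

0.072068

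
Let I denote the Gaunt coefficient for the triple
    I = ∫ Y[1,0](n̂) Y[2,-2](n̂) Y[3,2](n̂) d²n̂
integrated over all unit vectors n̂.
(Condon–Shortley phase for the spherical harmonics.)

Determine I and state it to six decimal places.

m-sum 0 ✓  L=6 even ✓  1≤3≤3 ✓
Π(2lᵢ+1) = 3×5×7 = 105
triangle coeff Δ(1,2,3) = 1/105
Σ_t [0,0]: t=0:+1/4 = 1/4
(3j)²=3/35 [(1 2 3; 0 0 0)], sign=-1
Σ_t [0,0]: t=0:+1/24 = 1/24
(3j)²=1/21 [(1 2 3; 0 -2 2)], sign=-1
⇒ 4πI² = 3/7
I = (+1)√(3/7/(4π)) = 0.18467439

0.184674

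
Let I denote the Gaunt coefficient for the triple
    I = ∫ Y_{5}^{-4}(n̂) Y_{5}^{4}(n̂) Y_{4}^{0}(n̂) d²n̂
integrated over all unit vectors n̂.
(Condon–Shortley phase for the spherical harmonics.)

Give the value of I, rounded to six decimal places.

m-sum 0 ✓  L=14 even ✓  0≤4≤10 ✓
Π(2lᵢ+1) = 11×11×9 = 1089
triangle coeff Δ(5,5,4) = 1/3153150
Σ_t [1,5]: t=1:−1/69120 t=2:+1/1728 t=3:−1/576 t=4:+1/1728 t=5:−1/69120 = -7/11520
(3j)²=2/143 [(5 5 4; 0 0 0)], sign=-1
Σ_t [5,6]: t=5:−1/69120 t=6:+1/25920 = 1/41472
(3j)²=2/143 [(5 5 4; -4 4 0)], sign=+1
⇒ 4πI² = 36/169
I = (-1)√(36/169/(4π)) = -0.13019760

-0.130198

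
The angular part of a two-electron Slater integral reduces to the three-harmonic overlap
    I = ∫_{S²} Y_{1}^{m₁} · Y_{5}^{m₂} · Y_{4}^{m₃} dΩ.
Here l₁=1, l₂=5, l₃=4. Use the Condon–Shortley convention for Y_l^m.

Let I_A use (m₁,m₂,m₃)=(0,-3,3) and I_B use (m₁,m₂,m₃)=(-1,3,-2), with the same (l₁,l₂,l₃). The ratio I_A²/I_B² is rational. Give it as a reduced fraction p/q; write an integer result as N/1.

4/7

Shared (l₁,l₂,l₃)=(1,5,4): N and (l;000)² cancel in I_A²/I_B².
A: Δ = 2!·0!·8!/11! = 1/495; Racah Σ t=1..1: t=1:−1/5040 = -1/5040; ⇒ 3j(1 5 4; 0 -3 3)² = 16/495, sgn +1
B: Δ = 2!·0!·8!/11! = 1/495; Racah Σ t=2..2: t=2:+1/2880 = 1/2880; ⇒ 3j(1 5 4; -1 3 -2)² = 28/495, sgn +1
I_A²/I_B² = (16/495)/(28/495) = 4/7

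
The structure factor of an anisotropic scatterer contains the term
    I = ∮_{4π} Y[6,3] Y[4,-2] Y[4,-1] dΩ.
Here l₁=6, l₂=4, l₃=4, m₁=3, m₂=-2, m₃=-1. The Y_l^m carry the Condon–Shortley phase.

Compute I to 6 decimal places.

-0.103072

Rules hold: Σm=0, L=14 even, 2≤4≤10.
N = 13·9·9 = 1053
Δ = 6!·6!·2!/15! = 1/1261260
Racah Σ t=2..4: t=2:+1/4608 t=3:−1/1296 t=4:+1/4608 = -7/20736
⇒ 3j(6 4 4; 0 0 0)² = 20/1287, sgn -1
Racah Σ t=0..2: t=0:+1/51840 t=1:−1/5760 t=2:+1/11520 = -7/103680
⇒ 3j(6 4 4; 3 -2 -1)² = 7/858, sgn +1
4πI² = N·(3j₀)²·(3jₘ)² = 210/1573
I = -1·√(0.133503/4π) = -0.10307192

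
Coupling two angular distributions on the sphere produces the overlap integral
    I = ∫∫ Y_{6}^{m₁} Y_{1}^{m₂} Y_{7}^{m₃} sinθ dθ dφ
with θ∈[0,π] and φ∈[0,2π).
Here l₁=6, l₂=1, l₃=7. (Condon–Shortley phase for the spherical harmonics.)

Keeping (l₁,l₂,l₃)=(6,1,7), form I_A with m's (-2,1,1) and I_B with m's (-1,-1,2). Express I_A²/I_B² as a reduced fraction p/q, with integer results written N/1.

Shared (l₁,l₂,l₃)=(6,1,7): N and (l;000)² cancel in I_A²/I_B².
A: Δ = 0!·12!·2!/15! = 1/1365; Racah Σ t=0..0: t=0:+1/1935360 = 1/1935360; ⇒ 3j(6 1 7; -2 1 1)² = 1/91, sgn +1
B: Δ = 0!·12!·2!/15! = 1/1365; Racah Σ t=0..0: t=0:+1/1209600 = 1/1209600; ⇒ 3j(6 1 7; -1 -1 2)² = 12/455, sgn -1
I_A²/I_B² = (1/91)/(12/455) = 5/12

5/12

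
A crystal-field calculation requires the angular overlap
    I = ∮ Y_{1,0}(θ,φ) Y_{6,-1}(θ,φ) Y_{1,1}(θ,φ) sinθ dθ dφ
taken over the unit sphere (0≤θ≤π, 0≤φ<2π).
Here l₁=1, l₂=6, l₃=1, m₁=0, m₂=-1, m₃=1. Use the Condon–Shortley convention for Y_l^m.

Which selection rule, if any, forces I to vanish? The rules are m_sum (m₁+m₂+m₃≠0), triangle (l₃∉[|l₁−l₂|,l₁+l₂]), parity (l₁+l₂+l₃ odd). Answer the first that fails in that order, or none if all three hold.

triangle

Σmᵢ = 0  ✓
l₃∈[|l₁−l₂|,l₁+l₂]=[5,7], have l₃=1  ✗
Σlᵢ = 8 ⇒ even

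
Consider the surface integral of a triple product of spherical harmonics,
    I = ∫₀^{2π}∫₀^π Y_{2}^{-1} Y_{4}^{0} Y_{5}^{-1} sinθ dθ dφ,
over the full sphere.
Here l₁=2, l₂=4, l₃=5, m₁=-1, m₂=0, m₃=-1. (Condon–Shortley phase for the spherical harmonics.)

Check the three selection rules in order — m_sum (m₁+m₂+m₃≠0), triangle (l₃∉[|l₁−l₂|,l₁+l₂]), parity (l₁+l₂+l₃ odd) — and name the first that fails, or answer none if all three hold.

m_sum

m₁+m₂+m₃ = -1 + 0 − 1 = -2  ✗
triangle: |2−4|=2 ≤ l₃=5 ≤ 2+4=6
parity: l₁+l₂+l₃ = 11 is odd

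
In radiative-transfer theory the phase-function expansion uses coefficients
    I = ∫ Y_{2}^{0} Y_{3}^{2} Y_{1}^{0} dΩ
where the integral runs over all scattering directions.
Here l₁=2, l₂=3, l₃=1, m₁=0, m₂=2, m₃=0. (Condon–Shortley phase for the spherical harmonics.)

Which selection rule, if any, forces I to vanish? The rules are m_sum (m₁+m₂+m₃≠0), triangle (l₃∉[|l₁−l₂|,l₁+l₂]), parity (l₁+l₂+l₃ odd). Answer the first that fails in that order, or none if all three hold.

m_sum

Σmᵢ = 2  ✗
l₃∈[|l₁−l₂|,l₁+l₂]=[1,5], have l₃=1
Σlᵢ = 6 ⇒ even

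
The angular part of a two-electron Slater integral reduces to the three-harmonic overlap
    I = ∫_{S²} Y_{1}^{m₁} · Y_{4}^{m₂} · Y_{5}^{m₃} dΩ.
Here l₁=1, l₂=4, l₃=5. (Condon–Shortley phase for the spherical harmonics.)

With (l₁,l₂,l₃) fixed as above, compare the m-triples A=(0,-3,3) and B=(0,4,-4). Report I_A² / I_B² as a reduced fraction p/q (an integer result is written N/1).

l's match ⇒ only the (l;m) 3-j factors differ between A and B.
A: triangle coeff Δ(1,4,5) = 1/495; Σ_t [0,0]: t=0:+1/5040 = 1/5040; (3j)²=16/495 [(1 4 5; 0 -3 3)], sign=+1
B: triangle coeff Δ(1,4,5) = 1/495; Σ_t [0,0]: t=0:+1/40320 = 1/40320; (3j)²=1/55 [(1 4 5; 0 4 -4)], sign=-1
I_A²/I_B² = (16/495)/(1/55) = 16/9

16/9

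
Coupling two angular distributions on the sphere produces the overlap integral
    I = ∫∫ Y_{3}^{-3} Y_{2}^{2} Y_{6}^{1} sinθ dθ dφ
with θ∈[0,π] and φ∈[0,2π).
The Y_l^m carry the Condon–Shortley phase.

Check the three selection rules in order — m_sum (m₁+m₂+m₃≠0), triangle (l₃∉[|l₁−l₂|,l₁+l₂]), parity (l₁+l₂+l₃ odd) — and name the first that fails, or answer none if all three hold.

triangle

Σmᵢ = 0  ✓
l₃∈[|l₁−l₂|,l₁+l₂]=[1,5], have l₃=6  ✗
Σlᵢ = 11 ⇒ odd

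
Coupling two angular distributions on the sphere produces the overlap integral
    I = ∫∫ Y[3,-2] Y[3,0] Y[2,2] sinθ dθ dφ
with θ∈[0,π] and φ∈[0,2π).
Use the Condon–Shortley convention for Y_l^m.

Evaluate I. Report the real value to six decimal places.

Checks pass: Σm=0; 8 even; l₃=2∈[0,6].
(2·3+1)(2·3+1)(2·2+1) = 245
Δ: 4! 2! 2! / 9! → 1/3780
sum: t=1:−1/24 t=2:+1/4 t=3:−1/24 = 1/6
3j²(3 3 2; 0 0 0) = Δ·Π!·Σ² = 4/105  (sign +1)
sum: t=3:−1/24 = -1/24
3j²(3 3 2; -2 0 2) = Δ·Π!·Σ² = 1/21  (sign -1)
combine: 4πI² = 245·4/105·1/21 = 4/9
take √, sign -1: I = -0.18806319

-0.188063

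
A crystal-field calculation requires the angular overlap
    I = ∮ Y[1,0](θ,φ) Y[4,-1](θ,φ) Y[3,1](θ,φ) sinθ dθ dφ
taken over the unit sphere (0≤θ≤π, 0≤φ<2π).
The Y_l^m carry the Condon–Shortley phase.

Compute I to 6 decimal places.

-0.238414

Checks pass: Σm=0; 8 even; l₃=3∈[3,5].
(2·1+1)(2·4+1)(2·3+1) = 189
Δ: 2! 0! 6! / 9! → 1/252
sum: t=1:−1/36 = -1/36
3j²(1 4 3; 0 0 0) = Δ·Π!·Σ² = 4/63  (sign +1)
sum: t=1:−1/48 = -1/48
3j²(1 4 3; 0 -1 1) = Δ·Π!·Σ² = 5/84  (sign -1)
combine: 4πI² = 189·4/63·5/84 = 5/7
take √, sign -1: I = -0.23841361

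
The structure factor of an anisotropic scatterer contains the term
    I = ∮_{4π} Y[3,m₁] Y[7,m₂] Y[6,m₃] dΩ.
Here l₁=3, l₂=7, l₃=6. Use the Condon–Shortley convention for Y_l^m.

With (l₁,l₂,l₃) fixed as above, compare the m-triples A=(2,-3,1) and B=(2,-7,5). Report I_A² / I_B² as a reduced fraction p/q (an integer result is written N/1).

150/11011

l's match ⇒ only the (l;m) 3-j factors differ between A and B.
A: triangle coeff Δ(3,7,6) = 1/2042040; Σ_t [0,1]: t=0:+1/414720 t=1:−1/362880 = -1/2903040; (3j)²=25/68068 [(3 7 6; 2 -3 1)], sign=+1
B: triangle coeff Δ(3,7,6) = 1/2042040; Σ_t [0,0]: t=0:+1/87091200 = 1/87091200; (3j)²=11/408 [(3 7 6; 2 -7 5)], sign=-1
I_A²/I_B² = (25/68068)/(11/408) = 150/11011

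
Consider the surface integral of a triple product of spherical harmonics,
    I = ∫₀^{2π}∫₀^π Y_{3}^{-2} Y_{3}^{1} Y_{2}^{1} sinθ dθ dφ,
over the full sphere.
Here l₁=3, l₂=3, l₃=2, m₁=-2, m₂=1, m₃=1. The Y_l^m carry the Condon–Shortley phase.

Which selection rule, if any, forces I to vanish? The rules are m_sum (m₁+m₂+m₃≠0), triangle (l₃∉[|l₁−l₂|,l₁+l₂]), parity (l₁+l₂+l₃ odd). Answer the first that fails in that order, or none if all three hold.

none

azimuthal sum: -2 + 1 + 1 = 0  ✓
0 ≤ 2 ≤ 6 (triangle on l)  ✓
L = 3 + 3 + 2 = 8 (even)  ✓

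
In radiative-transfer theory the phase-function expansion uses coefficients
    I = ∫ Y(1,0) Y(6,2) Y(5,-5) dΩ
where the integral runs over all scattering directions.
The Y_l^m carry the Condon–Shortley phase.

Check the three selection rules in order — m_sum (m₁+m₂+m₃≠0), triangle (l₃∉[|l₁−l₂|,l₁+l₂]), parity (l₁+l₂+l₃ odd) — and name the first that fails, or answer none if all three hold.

azimuthal sum: 0 + 2 − 5 = -3  ✗
5 ≤ 5 ≤ 7 (triangle on l)
L = 1 + 6 + 5 = 12 (even)

m_sum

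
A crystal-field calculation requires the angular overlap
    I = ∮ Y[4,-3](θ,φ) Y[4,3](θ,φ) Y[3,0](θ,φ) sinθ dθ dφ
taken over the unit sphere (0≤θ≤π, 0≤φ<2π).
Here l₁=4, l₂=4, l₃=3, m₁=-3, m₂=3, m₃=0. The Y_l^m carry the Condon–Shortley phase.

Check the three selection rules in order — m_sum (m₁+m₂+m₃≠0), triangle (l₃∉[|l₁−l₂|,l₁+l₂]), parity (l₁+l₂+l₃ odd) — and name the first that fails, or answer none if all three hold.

Σmᵢ = 0  ✓
l₃∈[|l₁−l₂|,l₁+l₂]=[0,8], have l₃=3  ✓
Σlᵢ = 11 ⇒ odd  ✗

parity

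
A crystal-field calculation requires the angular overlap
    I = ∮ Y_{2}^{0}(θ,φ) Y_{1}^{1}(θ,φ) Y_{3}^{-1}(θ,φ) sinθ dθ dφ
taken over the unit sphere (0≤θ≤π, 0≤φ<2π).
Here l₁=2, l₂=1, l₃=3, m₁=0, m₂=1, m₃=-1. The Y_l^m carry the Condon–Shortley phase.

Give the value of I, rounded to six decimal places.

-0.202301

Checks pass: Σm=0; 6 even; l₃=3∈[1,3].
(2·2+1)(2·1+1)(2·3+1) = 105
Δ: 0! 4! 2! / 7! → 1/105
sum: t=0:+1/4 = 1/4
3j²(2 1 3; 0 0 0) = Δ·Π!·Σ² = 3/35  (sign -1)
sum: t=0:+1/8 = 1/8
3j²(2 1 3; 0 1 -1) = Δ·Π!·Σ² = 2/35  (sign +1)
combine: 4πI² = 105·3/35·2/35 = 18/35
take √, sign -1: I = -0.20230066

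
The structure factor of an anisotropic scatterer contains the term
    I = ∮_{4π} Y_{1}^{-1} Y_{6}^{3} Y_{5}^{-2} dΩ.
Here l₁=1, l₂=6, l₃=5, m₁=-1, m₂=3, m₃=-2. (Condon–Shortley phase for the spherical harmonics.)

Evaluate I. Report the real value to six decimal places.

m-sum 0 ✓  L=12 even ✓  5≤5≤7 ✓
Π(2lᵢ+1) = 3×13×11 = 429
triangle coeff Δ(1,6,5) = 1/858
Σ_t [1,1]: t=1:−1/14400 = -1/14400
(3j)²=6/143 [(1 6 5; 0 0 0)], sign=+1
Σ_t [2,2]: t=2:+1/60480 = 1/60480
(3j)²=6/143 [(1 6 5; -1 3 -2)], sign=-1
⇒ 4πI² = 108/143
I = (-1)√(108/143/(4π)) = -0.24515397

-0.245154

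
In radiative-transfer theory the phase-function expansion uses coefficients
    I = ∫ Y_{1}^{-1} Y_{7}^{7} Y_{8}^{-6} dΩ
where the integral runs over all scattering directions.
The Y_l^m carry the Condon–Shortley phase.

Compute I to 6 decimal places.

m-sum 0 ✓  L=16 even ✓  6≤8≤8 ✓
Π(2lᵢ+1) = 3×15×17 = 765
triangle coeff Δ(1,7,8) = 1/2040
Σ_t [0,0]: t=0:+1/25401600 = 1/25401600
(3j)²=8/255 [(1 7 8; 0 0 0)], sign=+1
Σ_t [0,0]: t=0:+1/174356582400 = 1/174356582400
(3j)²=1/2040 [(1 7 8; -1 7 -6)], sign=+1
⇒ 4πI² = 1/85
I = (+1)√(1/85/(4π)) = 0.03059748

0.030597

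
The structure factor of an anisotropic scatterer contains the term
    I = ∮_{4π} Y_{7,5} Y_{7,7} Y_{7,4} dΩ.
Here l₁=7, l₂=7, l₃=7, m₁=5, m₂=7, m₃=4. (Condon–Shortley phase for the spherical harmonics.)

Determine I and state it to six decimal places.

5 + 7 + 4 = 16 ≠ 0: azimuthal integral kills it; I = 0

0.000000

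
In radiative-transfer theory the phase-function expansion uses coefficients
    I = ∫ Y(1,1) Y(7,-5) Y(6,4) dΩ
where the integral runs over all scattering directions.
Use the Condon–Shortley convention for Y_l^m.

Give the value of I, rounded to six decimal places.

-0.284256

Checks pass: Σm=0; 14 even; l₃=6∈[6,8].
(2·1+1)(2·7+1)(2·6+1) = 585
Δ: 2! 0! 12! / 15! → 1/1365
sum: t=1:−1/518400 = -1/518400
3j²(1 7 6; 0 0 0) = Δ·Π!·Σ² = 7/195  (sign -1)
sum: t=0:+1/14515200 = 1/14515200
3j²(1 7 6; 1 -5 4) = Δ·Π!·Σ² = 22/455  (sign +1)
combine: 4πI² = 585·7/195·22/455 = 66/65
take √, sign -1: I = -0.28425647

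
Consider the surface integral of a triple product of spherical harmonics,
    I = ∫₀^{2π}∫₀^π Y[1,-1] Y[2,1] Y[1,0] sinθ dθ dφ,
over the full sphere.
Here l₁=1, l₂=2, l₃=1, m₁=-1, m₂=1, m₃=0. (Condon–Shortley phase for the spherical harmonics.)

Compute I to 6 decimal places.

Checks pass: Σm=0; 4 even; l₃=1∈[1,3].
(2·1+1)(2·2+1)(2·1+1) = 45
Δ: 2! 0! 2! / 5! → 1/30
sum: t=1:−1/1 = -1/1
3j²(1 2 1; 0 0 0) = Δ·Π!·Σ² = 2/15  (sign +1)
sum: t=2:+1/2 = 1/2
3j²(1 2 1; -1 1 0) = Δ·Π!·Σ² = 1/10  (sign -1)
combine: 4πI² = 45·2/15·1/10 = 3/5
take √, sign -1: I = -0.21850969

-0.218510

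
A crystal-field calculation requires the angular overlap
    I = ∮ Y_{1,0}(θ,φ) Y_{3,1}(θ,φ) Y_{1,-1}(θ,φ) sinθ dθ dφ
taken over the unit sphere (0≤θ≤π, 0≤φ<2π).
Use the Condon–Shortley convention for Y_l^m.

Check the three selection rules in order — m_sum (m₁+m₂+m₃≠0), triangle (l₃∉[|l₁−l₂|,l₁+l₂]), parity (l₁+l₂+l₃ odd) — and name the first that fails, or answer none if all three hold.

triangle

azimuthal sum: 0 + 1 − 1 = 0  ✓
2 ≤ 1 ≤ 4 (triangle on l)  ✗
L = 1 + 3 + 1 = 5 (odd)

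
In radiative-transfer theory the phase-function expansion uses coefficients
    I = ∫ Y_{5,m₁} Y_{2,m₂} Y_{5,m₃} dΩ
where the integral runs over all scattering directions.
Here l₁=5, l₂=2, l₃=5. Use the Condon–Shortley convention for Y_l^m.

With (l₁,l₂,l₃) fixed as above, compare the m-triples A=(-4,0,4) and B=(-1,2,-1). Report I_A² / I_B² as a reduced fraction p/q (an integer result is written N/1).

Same 5,2,5: normalisation and zero-m 3j drop out of the ratio.
A: Δ: 2! 8! 2! / 13! → 1/38610; sum: t=1:−1/40320 t=2:+1/20160 = 1/40320; 3j²(5 2 5; -4 0 4) = Δ·Π!·Σ² = 6/715  (sign -1)
B: Δ: 2! 8! 2! / 13! → 1/38610; sum: t=2:+1/2304 = 1/2304; 3j²(5 2 5; -1 2 -1) = Δ·Π!·Σ² = 5/143  (sign +1)
I_A²/I_B² = (6/715)/(5/143) = 6/25

6/25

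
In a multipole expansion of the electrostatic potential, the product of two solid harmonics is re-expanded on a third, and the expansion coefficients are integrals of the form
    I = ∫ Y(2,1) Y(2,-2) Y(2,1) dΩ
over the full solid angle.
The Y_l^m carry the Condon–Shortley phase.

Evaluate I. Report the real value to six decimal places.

0.220728

Checks pass: Σm=0; 6 even; l₃=2∈[0,4].
(2·2+1)(2·2+1)(2·2+1) = 125
Δ: 2! 2! 2! / 7! → 1/630
sum: t=0:+1/8 t=1:−1/1 t=2:+1/8 = -3/4
3j²(2 2 2; 0 0 0) = Δ·Π!·Σ² = 2/35  (sign -1)
sum: t=0:+1/4 = 1/4
3j²(2 2 2; 1 -2 1) = Δ·Π!·Σ² = 3/35  (sign -1)
combine: 4πI² = 125·2/35·3/35 = 30/49
take √, sign +1: I = 0.22072812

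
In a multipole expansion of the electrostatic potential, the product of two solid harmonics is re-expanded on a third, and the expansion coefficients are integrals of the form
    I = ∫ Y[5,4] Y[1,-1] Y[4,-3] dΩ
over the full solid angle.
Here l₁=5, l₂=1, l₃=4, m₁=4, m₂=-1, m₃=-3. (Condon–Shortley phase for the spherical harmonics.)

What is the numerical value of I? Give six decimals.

Checks pass: Σm=0; 10 even; l₃=4∈[4,6].
(2·5+1)(2·1+1)(2·4+1) = 297
Δ: 2! 8! 0! / 11! → 1/495
sum: t=1:−1/576 = -1/576
3j²(5 1 4; 0 0 0) = Δ·Π!·Σ² = 5/99  (sign -1)
sum: t=0:+1/10080 = 1/10080
3j²(5 1 4; 4 -1 -3) = Δ·Π!·Σ² = 4/55  (sign -1)
combine: 4πI² = 297·5/99·4/55 = 12/11
take √, sign +1: I = 0.29463840

0.294638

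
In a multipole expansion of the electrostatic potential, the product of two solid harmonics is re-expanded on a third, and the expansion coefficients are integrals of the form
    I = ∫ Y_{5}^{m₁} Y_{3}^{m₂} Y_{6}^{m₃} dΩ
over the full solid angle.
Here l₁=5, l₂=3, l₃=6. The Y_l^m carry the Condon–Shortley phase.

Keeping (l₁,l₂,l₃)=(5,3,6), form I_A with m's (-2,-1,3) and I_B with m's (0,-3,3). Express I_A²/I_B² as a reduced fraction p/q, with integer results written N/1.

9/14

Shared (l₁,l₂,l₃)=(5,3,6): N and (l;000)² cancel in I_A²/I_B².
A: Δ = 2!·8!·4!/15! = 1/675675; Racah Σ t=0..2: t=0:+1/40320 t=1:−1/8640 t=2:+1/34560 = -1/16128; ⇒ 3j(5 3 6; -2 -1 3)² = 18/1001, sgn +1
B: Δ = 2!·8!·4!/15! = 1/675675; Racah Σ t=0..0: t=0:+1/34560 = 1/34560; ⇒ 3j(5 3 6; 0 -3 3)² = 4/143, sgn -1
I_A²/I_B² = (18/1001)/(4/143) = 9/14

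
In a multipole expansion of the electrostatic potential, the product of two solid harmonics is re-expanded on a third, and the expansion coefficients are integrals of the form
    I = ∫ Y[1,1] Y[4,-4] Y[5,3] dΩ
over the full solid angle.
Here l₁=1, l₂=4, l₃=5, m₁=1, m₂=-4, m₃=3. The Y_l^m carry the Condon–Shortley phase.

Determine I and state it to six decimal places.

Checks pass: Σm=0; 10 even; l₃=5∈[3,5].
(2·1+1)(2·4+1)(2·5+1) = 297
Δ: 0! 2! 8! / 11! → 1/495
sum: t=0:+1/576 = 1/576
3j²(1 4 5; 0 0 0) = Δ·Π!·Σ² = 5/99  (sign -1)
sum: t=0:+1/80640 = 1/80640
3j²(1 4 5; 1 -4 3) = Δ·Π!·Σ² = 1/495  (sign +1)
combine: 4πI² = 297·5/99·1/495 = 1/33
take √, sign -1: I = -0.04910640

-0.049106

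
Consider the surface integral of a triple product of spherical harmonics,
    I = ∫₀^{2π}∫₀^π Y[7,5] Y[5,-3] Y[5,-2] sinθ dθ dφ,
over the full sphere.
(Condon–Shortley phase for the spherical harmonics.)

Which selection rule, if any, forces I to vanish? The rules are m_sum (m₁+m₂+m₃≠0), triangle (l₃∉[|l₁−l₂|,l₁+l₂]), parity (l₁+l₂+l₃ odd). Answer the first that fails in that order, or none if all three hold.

Σmᵢ = 0  ✓
l₃∈[|l₁−l₂|,l₁+l₂]=[2,12], have l₃=5  ✓
Σlᵢ = 17 ⇒ odd  ✗

parity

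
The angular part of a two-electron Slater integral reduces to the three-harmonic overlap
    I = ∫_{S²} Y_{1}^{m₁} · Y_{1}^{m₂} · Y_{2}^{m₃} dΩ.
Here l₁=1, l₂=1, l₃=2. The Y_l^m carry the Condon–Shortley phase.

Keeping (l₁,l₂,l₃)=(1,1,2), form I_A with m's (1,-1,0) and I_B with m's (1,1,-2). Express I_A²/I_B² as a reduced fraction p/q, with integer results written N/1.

1/6

Shared (l₁,l₂,l₃)=(1,1,2): N and (l;000)² cancel in I_A²/I_B².
A: Δ = 0!·2!·2!/5! = 1/30; Racah Σ t=0..0: t=0:+1/4 = 1/4; ⇒ 3j(1 1 2; 1 -1 0)² = 1/30, sgn +1
B: Δ = 0!·2!·2!/5! = 1/30; Racah Σ t=0..0: t=0:+1/4 = 1/4; ⇒ 3j(1 1 2; 1 1 -2)² = 1/5, sgn +1
I_A²/I_B² = (1/30)/(1/5) = 1/6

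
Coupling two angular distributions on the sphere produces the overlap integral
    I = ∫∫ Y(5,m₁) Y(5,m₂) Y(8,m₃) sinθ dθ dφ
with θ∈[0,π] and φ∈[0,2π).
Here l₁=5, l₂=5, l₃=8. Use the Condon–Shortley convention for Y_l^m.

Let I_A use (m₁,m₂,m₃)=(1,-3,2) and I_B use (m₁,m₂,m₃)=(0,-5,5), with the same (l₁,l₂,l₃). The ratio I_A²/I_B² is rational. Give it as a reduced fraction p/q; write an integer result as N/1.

l's match ⇒ only the (l;m) 3-j factors differ between A and B.
A: triangle coeff Δ(5,5,8) = 1/37413090; Σ_t [0,2]: t=0:+1/1658880 t=1:−1/3628800 t=2:+1/116121600 = 13/38707200; (3j)²=39/3553 [(5 5 8; 1 -3 2)], sign=+1
B: triangle coeff Δ(5,5,8) = 1/37413090; Σ_t [0,0]: t=0:+1/58060800 = 1/58060800; (3j)²=5/323 [(5 5 8; 0 -5 5)], sign=-1
I_A²/I_B² = (39/3553)/(5/323) = 39/55

39/55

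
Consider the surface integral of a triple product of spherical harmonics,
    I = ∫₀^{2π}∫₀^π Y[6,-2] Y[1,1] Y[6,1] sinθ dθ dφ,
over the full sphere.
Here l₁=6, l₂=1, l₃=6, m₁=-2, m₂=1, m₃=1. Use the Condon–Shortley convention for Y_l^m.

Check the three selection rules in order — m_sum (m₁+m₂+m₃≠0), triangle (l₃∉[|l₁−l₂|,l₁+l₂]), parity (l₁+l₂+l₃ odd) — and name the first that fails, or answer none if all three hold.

m₁+m₂+m₃ = -2 + 1 + 1 = 0  ✓
triangle: |6−1|=5 ≤ l₃=6 ≤ 6+1=7  ✓
parity: l₁+l₂+l₃ = 13 is odd  ✗

parity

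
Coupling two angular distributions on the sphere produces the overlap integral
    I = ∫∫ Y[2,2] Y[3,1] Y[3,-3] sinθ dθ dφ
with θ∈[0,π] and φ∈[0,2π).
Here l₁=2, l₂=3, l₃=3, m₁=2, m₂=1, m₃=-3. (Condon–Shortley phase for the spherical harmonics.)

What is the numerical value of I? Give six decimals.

Checks pass: Σm=0; 8 even; l₃=3∈[1,5].
(2·2+1)(2·3+1)(2·3+1) = 245
Δ: 2! 2! 4! / 9! → 1/3780
sum: t=0:+1/24 t=1:−1/4 t=2:+1/24 = -1/6
3j²(2 3 3; 0 0 0) = Δ·Π!·Σ² = 4/105  (sign +1)
sum: t=0:+1/96 = 1/96
3j²(2 3 3; 2 1 -3) = Δ·Π!·Σ² = 1/42  (sign +1)
combine: 4πI² = 245·4/105·1/42 = 2/9
take √, sign +1: I = 0.13298076

0.132981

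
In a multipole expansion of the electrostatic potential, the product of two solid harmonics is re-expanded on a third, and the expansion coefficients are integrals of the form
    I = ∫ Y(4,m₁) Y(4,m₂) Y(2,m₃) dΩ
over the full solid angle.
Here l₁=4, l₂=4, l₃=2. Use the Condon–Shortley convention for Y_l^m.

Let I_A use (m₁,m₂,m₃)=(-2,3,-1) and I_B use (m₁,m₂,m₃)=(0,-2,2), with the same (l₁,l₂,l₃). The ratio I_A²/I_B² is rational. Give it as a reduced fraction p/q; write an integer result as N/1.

Same 4,4,2: normalisation and zero-m 3j drop out of the ratio.
A: Δ: 6! 2! 2! / 11! → 1/13860; sum: t=5:−1/240 t=6:+1/1440 = -1/288; 3j²(4 4 2; -2 3 -1) = Δ·Π!·Σ² = 5/132  (sign +1)
B: Δ: 6! 2! 2! / 11! → 1/13860; sum: t=2:+1/192 = 1/192; 3j²(4 4 2; 0 -2 2) = Δ·Π!·Σ² = 3/77  (sign +1)
I_A²/I_B² = (5/132)/(3/77) = 35/36

35/36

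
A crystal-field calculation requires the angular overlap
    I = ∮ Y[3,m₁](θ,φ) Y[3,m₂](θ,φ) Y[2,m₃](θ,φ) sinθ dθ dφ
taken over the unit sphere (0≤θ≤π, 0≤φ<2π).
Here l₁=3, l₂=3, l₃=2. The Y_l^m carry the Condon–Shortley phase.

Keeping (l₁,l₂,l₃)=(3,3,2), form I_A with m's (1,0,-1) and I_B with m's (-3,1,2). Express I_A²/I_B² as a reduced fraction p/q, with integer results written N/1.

Same 3,3,2: normalisation and zero-m 3j drop out of the ratio.
A: Δ: 4! 2! 2! / 9! → 1/3780; sum: t=1:−1/12 t=2:+1/8 = 1/24; 3j²(3 3 2; 1 0 -1) = Δ·Π!·Σ² = 1/210  (sign -1)
B: Δ: 4! 2! 2! / 9! → 1/3780; sum: t=4:+1/96 = 1/96; 3j²(3 3 2; -3 1 2) = Δ·Π!·Σ² = 1/42  (sign +1)
I_A²/I_B² = (1/210)/(1/42) = 1/5

1/5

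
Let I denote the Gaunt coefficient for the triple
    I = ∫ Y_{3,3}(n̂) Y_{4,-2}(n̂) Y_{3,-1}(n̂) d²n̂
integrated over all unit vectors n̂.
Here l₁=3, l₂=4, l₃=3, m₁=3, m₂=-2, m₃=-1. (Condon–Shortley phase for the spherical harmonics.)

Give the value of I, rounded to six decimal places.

Checks pass: Σm=0; 10 even; l₃=3∈[1,7].
(2·3+1)(2·4+1)(2·3+1) = 441
Δ: 4! 2! 4! / 11! → 1/34650
sum: t=1:−1/72 t=2:+1/16 t=3:−1/72 = 5/144
3j²(3 4 3; 0 0 0) = Δ·Π!·Σ² = 2/77  (sign -1)
sum: t=0:+1/192 = 1/192
3j²(3 4 3; 3 -2 -1) = Δ·Π!·Σ² = 3/77  (sign +1)
combine: 4πI² = 441·2/77·3/77 = 54/121
take √, sign -1: I = -0.18845135

-0.188451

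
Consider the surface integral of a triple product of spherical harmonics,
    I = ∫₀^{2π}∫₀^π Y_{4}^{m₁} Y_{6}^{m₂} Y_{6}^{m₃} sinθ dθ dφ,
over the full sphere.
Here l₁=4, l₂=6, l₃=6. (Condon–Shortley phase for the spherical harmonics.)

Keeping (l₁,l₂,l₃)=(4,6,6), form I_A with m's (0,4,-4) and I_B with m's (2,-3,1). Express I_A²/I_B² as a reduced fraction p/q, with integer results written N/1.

Shared (l₁,l₂,l₃)=(4,6,6): N and (l;000)² cancel in I_A²/I_B².
A: Δ = 4!·4!·8!/17! = 1/15315300; Racah Σ t=2..4: t=2:+1/645120 t=3:−1/181440 t=4:+1/829440 = -1/362880; ⇒ 3j(4 6 6; 0 4 -4)² = 256/17017, sgn -1
B: Δ = 4!·4!·8!/17! = 1/15315300; Racah Σ t=0..2: t=0:+1/69120 t=1:−1/51840 t=2:+1/483840 = -1/362880; ⇒ 3j(4 6 6; 2 -3 1)² = 16/17017, sgn +1
I_A²/I_B² = (256/17017)/(16/17017) = 16/1

16/1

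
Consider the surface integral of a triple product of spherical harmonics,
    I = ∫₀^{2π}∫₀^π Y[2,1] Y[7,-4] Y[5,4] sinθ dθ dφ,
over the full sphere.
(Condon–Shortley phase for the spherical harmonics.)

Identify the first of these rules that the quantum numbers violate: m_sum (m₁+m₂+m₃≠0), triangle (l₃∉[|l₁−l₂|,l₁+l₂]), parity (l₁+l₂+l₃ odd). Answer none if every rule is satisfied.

m_sum

azimuthal sum: 1 − 4 + 4 = 1  ✗
5 ≤ 5 ≤ 9 (triangle on l)
L = 2 + 7 + 5 = 14 (even)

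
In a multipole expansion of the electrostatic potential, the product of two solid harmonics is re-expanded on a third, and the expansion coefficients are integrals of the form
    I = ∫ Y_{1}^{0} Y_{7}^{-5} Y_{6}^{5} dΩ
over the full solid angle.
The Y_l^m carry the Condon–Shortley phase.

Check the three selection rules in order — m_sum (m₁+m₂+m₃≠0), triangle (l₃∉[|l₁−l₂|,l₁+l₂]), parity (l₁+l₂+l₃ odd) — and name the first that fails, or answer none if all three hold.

azimuthal sum: 0 − 5 + 5 = 0  ✓
6 ≤ 6 ≤ 8 (triangle on l)  ✓
L = 1 + 7 + 6 = 14 (even)  ✓

none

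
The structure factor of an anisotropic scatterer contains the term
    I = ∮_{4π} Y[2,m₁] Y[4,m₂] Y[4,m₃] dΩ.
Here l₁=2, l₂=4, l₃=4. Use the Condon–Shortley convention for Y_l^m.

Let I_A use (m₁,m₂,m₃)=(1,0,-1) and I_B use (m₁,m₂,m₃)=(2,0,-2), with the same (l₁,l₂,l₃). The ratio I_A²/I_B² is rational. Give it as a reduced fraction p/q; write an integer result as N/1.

1/18

Same 2,4,4: normalisation and zero-m 3j drop out of the ratio.
A: Δ: 2! 2! 6! / 11! → 1/13860; sum: t=0:+1/96 t=1:−1/72 = -1/288; 3j²(2 4 4; 1 0 -1) = Δ·Π!·Σ² = 1/462  (sign +1)
B: Δ: 2! 2! 6! / 11! → 1/13860; sum: t=0:+1/192 = 1/192; 3j²(2 4 4; 2 0 -2) = Δ·Π!·Σ² = 3/77  (sign +1)
I_A²/I_B² = (1/462)/(3/77) = 1/18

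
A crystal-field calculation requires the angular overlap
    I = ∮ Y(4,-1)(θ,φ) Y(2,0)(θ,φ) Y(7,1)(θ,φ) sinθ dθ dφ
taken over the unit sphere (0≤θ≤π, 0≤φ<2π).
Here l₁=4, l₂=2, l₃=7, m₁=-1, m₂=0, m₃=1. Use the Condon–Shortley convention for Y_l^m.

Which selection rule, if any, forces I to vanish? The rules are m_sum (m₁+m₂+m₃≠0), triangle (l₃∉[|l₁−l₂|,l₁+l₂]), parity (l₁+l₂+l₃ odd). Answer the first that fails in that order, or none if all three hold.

triangle

azimuthal sum: -1 + 0 + 1 = 0  ✓
2 ≤ 7 ≤ 6 (triangle on l)  ✗
L = 4 + 2 + 7 = 13 (odd)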